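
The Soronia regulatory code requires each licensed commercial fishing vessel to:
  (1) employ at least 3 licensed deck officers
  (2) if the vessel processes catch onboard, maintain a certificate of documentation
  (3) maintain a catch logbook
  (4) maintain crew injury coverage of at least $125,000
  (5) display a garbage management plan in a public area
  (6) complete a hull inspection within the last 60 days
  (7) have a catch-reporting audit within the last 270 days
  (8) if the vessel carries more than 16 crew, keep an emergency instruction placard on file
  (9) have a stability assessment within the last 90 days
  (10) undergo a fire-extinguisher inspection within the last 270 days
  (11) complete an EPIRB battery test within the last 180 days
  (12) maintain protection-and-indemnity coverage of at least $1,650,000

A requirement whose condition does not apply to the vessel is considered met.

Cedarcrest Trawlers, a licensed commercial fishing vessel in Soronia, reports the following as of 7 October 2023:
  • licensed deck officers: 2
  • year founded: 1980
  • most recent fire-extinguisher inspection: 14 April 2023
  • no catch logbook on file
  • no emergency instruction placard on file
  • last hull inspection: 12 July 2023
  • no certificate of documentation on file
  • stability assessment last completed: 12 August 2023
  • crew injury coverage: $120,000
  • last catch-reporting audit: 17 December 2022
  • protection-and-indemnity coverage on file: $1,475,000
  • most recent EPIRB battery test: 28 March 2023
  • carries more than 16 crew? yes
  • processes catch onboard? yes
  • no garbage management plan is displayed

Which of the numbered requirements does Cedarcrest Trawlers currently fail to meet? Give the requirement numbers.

1. licensed deck officers 2 < 3 → not met
2. condition 'processes catch onboard' holds; certificate of documentation absent → not met
3. catch logbook absent → not met
4. crew injury coverage $120,000 < $125,000 → not met
5. garbage management plan absent → not met
6. hull inspection 87 days ago vs limit 60 → not met
7. catch-reporting audit 294 days ago vs limit 270 → not met
8. condition 'carries more than 16 crew' holds; emergency instruction placard absent → not met
9. stability assessment 56 days ago vs limit 90 → met
10. fire-extinguisher inspection 176 days ago vs limit 270 → met
11. EPIRB battery test 193 days ago vs limit 180 → not met
12. protection-and-indemnity coverage $1,475,000 < $1,650,000 → not met
Not met: 1, 2, 3, 4, 5, 6, 7, 8, 11, 12

1, 2, 3, 4, 5, 6, 7, 8, 11, 12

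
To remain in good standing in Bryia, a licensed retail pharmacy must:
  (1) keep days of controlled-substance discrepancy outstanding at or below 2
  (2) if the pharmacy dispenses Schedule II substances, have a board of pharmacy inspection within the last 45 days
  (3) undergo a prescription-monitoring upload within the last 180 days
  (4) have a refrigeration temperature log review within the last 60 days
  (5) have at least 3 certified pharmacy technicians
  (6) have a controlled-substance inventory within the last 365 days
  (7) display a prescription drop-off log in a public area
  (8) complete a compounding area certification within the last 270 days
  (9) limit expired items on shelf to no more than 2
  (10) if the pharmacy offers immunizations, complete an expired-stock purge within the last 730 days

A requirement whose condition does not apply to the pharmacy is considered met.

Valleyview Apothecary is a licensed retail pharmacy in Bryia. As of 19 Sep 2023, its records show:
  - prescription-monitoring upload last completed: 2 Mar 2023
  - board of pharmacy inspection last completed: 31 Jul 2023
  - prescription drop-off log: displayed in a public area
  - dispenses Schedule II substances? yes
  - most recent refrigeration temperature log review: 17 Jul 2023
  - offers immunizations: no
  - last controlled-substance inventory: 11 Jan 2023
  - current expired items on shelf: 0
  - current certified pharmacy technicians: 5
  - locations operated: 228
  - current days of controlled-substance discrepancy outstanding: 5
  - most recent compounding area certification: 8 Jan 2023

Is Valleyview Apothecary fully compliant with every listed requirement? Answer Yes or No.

No

1. days of controlled-substance discrepancy outstanding 5 > 2 → not met
2. condition 'dispenses Schedule II substances' holds; board of pharmacy inspection 50 days ago vs limit 45 → not met
3. prescription-monitoring upload 201 days ago vs limit 180 → not met
4. refrigeration temperature log review 64 days ago vs limit 60 → not met
5. certified pharmacy technicians 5 ≥ 3 → met
6. controlled-substance inventory 251 days ago vs limit 365 → met
7. prescription drop-off log present → met
8. compounding area certification 254 days ago vs limit 270 → met
9. expired items on shelf 0 ≤ 2 → met
10. condition 'offers immunizations' does not hold → requirement n/a → met
Not met: 1, 2, 3, 4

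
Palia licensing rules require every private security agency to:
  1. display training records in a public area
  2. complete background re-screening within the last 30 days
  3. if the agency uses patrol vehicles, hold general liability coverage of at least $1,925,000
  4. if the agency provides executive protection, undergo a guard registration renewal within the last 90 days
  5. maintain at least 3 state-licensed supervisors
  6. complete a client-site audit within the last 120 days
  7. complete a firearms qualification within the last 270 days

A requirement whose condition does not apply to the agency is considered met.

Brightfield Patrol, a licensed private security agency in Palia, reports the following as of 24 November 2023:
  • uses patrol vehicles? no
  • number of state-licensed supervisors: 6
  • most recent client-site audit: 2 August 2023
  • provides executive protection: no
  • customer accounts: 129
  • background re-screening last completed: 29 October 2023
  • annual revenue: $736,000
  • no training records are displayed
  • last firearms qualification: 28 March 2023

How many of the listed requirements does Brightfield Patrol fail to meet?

1. training records absent → not met
2. background re-screening 26 days ago vs limit 30 → met
3. condition 'uses patrol vehicles' does not hold → requirement n/a → met
4. condition 'provides executive protection' does not hold → requirement n/a → met
5. state-licensed supervisors 6 ≥ 3 → met
6. client-site audit 114 days ago vs limit 120 → met
7. firearms qualification 241 days ago vs limit 270 → met
Not met: 1 of 7

1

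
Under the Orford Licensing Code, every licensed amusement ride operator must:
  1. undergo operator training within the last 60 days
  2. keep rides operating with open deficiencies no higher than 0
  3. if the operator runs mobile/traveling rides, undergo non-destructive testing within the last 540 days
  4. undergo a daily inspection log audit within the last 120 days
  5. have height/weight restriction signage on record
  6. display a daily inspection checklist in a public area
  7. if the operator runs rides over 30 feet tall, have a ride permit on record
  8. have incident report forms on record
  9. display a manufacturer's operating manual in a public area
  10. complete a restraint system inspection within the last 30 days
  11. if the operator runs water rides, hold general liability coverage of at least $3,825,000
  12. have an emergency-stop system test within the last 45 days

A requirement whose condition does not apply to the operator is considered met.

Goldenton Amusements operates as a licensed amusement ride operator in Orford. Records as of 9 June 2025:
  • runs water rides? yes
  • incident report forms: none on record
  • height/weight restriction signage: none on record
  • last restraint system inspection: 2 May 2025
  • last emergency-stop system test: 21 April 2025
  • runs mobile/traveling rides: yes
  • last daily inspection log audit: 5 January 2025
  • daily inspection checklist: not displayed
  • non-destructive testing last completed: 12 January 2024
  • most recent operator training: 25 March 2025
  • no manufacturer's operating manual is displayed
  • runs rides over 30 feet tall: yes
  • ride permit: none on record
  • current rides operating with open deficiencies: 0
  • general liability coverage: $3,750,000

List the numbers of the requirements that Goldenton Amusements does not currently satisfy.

1, 4, 5, 6, 7, 8, 9, 10, 11, 12

1. operator training 76 days ago vs limit 60 → not met
2. rides operating with open deficiencies 0 ≤ 0 → met
3. condition 'runs mobile/traveling rides' holds; non-destructive testing 514 days ago vs limit 540 → met
4. daily inspection log audit 155 days ago vs limit 120 → not met
5. height/weight restriction signage absent → not met
6. daily inspection checklist absent → not met
7. condition 'runs rides over 30 feet tall' holds; ride permit absent → not met
8. incident report forms absent → not met
9. manufacturer's operating manual absent → not met
10. restraint system inspection 38 days ago vs limit 30 → not met
11. condition 'runs water rides' holds; general liability coverage $3,750,000 < $3,825,000 → not met
12. emergency-stop system test 49 days ago vs limit 45 → not met
Not met: 1, 4, 5, 6, 7, 8, 9, 10, 11, 12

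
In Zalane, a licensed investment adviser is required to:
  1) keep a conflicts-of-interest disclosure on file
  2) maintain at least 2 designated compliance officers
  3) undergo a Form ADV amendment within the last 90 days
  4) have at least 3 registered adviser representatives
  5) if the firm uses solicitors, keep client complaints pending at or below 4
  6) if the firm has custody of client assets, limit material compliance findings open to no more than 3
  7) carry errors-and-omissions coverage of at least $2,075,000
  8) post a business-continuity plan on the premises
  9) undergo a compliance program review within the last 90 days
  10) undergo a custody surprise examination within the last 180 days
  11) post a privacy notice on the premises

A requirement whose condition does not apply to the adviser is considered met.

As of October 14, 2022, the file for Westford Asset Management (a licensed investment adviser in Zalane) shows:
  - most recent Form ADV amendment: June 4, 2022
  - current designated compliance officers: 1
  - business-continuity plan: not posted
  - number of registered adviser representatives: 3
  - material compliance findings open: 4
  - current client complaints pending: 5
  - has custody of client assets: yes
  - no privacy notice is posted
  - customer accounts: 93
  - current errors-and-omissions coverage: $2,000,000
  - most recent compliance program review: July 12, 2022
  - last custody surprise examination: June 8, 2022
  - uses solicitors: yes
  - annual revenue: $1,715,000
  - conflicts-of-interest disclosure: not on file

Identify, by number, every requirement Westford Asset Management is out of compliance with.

1. conflicts-of-interest disclosure absent → not met
2. designated compliance officers 1 < 2 → not met
3. Form ADV amendment 132 days ago vs limit 90 → not met
4. registered adviser representatives 3 ≥ 3 → met
5. condition 'uses solicitors' holds; client complaints pending 5 > 4 → not met
6. condition 'has custody of client assets' holds; material compliance findings open 4 > 3 → not met
7. errors-and-omissions coverage $2,000,000 < $2,075,000 → not met
8. business-continuity plan absent → not met
9. compliance program review 94 days ago vs limit 90 → not met
10. custody surprise examination 128 days ago vs limit 180 → met
11. privacy notice absent → not met
Not met: 1, 2, 3, 5, 6, 7, 8, 9, 11

1, 2, 3, 5, 6, 7, 8, 9, 11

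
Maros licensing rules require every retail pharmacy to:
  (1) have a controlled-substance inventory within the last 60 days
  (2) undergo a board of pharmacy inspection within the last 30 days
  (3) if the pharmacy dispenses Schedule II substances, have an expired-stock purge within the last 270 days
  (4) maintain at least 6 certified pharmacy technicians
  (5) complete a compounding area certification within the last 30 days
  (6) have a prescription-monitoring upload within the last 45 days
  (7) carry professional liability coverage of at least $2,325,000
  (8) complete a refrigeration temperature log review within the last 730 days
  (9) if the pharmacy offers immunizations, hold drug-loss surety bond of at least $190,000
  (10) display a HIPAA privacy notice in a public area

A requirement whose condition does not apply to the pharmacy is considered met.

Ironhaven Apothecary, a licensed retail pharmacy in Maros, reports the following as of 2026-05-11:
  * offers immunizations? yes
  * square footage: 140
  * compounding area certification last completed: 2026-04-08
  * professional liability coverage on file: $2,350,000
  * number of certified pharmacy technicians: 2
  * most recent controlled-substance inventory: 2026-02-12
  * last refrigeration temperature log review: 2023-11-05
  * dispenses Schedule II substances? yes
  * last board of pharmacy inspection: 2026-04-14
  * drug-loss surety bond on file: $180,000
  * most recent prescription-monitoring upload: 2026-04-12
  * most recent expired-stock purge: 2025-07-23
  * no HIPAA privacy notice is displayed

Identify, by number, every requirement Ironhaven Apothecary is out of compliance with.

1. controlled-substance inventory 88 days ago vs limit 60 → not met
2. board of pharmacy inspection 27 days ago vs limit 30 → met
3. condition 'dispenses Schedule II substances' holds; expired-stock purge 292 days ago vs limit 270 → not met
4. certified pharmacy technicians 2 < 6 → not met
5. compounding area certification 33 days ago vs limit 30 → not met
6. prescription-monitoring upload 29 days ago vs limit 45 → met
7. professional liability coverage $2,350,000 ≥ $2,325,000 → met
8. refrigeration temperature log review 918 days ago vs limit 730 → not met
9. condition 'offers immunizations' holds; drug-loss surety bond $180,000 < $190,000 → not met
10. HIPAA privacy notice absent → not met
Not met: 1, 3, 4, 5, 8, 9, 10

1, 3, 4, 5, 8, 9, 10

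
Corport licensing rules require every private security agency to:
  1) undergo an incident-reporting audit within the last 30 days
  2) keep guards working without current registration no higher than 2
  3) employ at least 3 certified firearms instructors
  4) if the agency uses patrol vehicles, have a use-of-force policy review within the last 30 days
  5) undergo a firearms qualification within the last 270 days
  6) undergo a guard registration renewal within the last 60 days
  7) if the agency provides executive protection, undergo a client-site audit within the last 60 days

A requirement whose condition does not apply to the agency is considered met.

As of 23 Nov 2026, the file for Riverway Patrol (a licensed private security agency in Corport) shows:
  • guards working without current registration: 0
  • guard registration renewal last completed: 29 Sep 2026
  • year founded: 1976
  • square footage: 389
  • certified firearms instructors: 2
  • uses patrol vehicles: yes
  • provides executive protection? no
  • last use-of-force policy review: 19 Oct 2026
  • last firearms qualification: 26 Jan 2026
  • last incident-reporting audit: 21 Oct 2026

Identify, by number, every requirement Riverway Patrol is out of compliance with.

1, 3, 4, 5

1. incident-reporting audit 33 days ago vs limit 30 → not met
2. guards working without current registration 0 ≤ 2 → met
3. certified firearms instructors 2 < 3 → not met
4. condition 'uses patrol vehicles' holds; use-of-force policy review 35 days ago vs limit 30 → not met
5. firearms qualification 301 days ago vs limit 270 → not met
6. guard registration renewal 55 days ago vs limit 60 → met
7. condition 'provides executive protection' does not hold → requirement n/a → met
Not met: 1, 3, 4, 5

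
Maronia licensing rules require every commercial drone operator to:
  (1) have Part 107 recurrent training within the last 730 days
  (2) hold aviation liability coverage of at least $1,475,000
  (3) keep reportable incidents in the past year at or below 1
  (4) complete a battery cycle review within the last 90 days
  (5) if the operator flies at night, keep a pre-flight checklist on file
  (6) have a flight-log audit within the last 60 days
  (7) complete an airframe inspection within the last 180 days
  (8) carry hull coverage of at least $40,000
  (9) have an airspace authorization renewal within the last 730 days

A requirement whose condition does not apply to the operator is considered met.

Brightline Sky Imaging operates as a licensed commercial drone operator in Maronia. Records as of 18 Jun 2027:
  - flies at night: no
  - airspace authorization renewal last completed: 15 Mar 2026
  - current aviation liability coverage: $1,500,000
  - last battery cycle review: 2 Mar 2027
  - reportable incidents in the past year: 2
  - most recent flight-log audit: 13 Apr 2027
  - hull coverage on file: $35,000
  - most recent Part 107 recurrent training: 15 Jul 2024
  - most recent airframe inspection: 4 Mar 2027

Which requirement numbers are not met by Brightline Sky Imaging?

1, 3, 4, 6, 8

1. Part 107 recurrent training 1068 days ago vs limit 730 → not met
2. aviation liability coverage $1,500,000 ≥ $1,475,000 → met
3. reportable incidents in the past year 2 > 1 → not met
4. battery cycle review 108 days ago vs limit 90 → not met
5. condition 'flies at night' does not hold → requirement n/a → met
6. flight-log audit 66 days ago vs limit 60 → not met
7. airframe inspection 106 days ago vs limit 180 → met
8. hull coverage $35,000 < $40,000 → not met
9. airspace authorization renewal 460 days ago vs limit 730 → met
Not met: 1, 3, 4, 6, 8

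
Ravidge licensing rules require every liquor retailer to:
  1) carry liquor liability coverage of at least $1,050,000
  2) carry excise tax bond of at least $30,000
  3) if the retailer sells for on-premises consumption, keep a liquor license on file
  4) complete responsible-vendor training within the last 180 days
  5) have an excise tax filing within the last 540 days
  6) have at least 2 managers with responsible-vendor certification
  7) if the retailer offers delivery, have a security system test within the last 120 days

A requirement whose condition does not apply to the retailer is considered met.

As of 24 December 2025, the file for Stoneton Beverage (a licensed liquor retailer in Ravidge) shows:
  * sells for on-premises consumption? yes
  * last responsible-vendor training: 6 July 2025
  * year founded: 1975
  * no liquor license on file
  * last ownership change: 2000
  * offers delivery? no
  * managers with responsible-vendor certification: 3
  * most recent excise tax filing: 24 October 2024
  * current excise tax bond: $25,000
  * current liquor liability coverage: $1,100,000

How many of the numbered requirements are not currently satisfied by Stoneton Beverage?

1. liquor liability coverage $1,100,000 ≥ $1,050,000 → met
2. excise tax bond $25,000 < $30,000 → not met
3. condition 'sells for on-premises consumption' holds; liquor license absent → not met
4. responsible-vendor training 171 days ago vs limit 180 → met
5. excise tax filing 426 days ago vs limit 540 → met
6. managers with responsible-vendor certification 3 ≥ 2 → met
7. condition 'offers delivery' does not hold → requirement n/a → met
Not met: 2 of 7

2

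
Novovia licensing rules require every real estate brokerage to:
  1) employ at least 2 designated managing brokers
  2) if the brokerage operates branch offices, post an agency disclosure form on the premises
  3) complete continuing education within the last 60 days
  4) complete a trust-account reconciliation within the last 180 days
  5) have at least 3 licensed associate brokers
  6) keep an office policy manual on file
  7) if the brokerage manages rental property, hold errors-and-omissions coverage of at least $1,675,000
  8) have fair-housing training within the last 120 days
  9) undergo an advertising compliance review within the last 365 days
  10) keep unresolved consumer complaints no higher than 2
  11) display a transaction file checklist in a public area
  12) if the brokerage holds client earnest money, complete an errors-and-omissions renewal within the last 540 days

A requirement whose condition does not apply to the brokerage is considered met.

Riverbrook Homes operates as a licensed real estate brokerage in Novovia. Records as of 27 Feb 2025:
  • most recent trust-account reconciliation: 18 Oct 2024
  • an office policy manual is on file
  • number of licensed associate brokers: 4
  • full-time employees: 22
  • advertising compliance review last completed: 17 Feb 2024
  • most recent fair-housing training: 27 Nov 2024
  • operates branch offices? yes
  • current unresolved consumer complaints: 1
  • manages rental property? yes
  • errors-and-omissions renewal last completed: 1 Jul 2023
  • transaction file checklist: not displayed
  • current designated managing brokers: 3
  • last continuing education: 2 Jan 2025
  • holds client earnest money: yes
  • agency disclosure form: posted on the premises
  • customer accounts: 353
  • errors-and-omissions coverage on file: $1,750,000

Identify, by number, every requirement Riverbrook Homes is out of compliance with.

1. designated managing brokers 3 ≥ 2 → met
2. condition 'operates branch offices' holds; agency disclosure form present → met
3. continuing education 56 days ago vs limit 60 → met
4. trust-account reconciliation 132 days ago vs limit 180 → met
5. licensed associate brokers 4 ≥ 3 → met
6. office policy manual present → met
7. condition 'manages rental property' holds; errors-and-omissions coverage $1,750,000 ≥ $1,675,000 → met
8. fair-housing training 92 days ago vs limit 120 → met
9. advertising compliance review 376 days ago vs limit 365 → not met
10. unresolved consumer complaints 1 ≤ 2 → met
11. transaction file checklist absent → not met
12. condition 'holds client earnest money' holds; errors-and-omissions renewal 607 days ago vs limit 540 → not met
Not met: 9, 11, 12

9, 11, 12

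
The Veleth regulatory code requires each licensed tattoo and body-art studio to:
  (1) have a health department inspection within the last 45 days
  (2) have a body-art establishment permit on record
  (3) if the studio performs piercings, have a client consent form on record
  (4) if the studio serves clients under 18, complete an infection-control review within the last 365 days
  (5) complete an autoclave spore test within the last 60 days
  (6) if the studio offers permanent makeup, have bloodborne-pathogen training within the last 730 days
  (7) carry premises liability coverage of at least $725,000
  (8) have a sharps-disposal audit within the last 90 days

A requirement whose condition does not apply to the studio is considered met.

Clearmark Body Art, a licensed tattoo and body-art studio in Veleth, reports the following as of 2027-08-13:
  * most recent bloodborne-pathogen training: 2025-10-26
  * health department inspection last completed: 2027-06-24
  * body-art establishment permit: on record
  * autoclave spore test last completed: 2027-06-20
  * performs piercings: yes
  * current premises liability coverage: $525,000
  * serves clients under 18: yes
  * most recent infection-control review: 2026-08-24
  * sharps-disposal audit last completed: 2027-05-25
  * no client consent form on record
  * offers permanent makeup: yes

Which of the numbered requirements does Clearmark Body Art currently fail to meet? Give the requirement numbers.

1. health department inspection 50 days ago vs limit 45 → not met
2. body-art establishment permit present → met
3. condition 'performs piercings' holds; client consent form absent → not met
4. condition 'serves clients under 18' holds; infection-control review 354 days ago vs limit 365 → met
5. autoclave spore test 54 days ago vs limit 60 → met
6. condition 'offers permanent makeup' holds; bloodborne-pathogen training 656 days ago vs limit 730 → met
7. premises liability coverage $525,000 < $725,000 → not met
8. sharps-disposal audit 80 days ago vs limit 90 → met
Not met: 1, 3, 7

1, 3, 7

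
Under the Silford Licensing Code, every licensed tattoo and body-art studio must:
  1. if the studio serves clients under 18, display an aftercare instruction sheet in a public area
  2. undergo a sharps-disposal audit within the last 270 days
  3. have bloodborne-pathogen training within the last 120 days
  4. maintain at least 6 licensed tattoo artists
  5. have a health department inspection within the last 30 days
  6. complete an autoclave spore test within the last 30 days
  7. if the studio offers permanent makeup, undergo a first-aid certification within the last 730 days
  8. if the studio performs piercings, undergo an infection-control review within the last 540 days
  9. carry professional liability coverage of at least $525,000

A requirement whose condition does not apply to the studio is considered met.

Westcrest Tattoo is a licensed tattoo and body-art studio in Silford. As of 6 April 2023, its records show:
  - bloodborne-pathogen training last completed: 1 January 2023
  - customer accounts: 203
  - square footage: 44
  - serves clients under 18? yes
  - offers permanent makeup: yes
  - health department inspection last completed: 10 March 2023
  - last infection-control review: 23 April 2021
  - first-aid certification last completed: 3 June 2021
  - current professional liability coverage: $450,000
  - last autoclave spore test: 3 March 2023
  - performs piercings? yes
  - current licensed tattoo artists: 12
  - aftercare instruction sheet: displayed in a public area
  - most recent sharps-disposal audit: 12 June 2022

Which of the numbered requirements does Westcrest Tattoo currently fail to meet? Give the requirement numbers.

1. condition 'serves clients under 18' holds; aftercare instruction sheet present → met
2. sharps-disposal audit 298 days ago vs limit 270 → not met
3. bloodborne-pathogen training 95 days ago vs limit 120 → met
4. licensed tattoo artists 12 ≥ 6 → met
5. health department inspection 27 days ago vs limit 30 → met
6. autoclave spore test 34 days ago vs limit 30 → not met
7. condition 'offers permanent makeup' holds; first-aid certification 672 days ago vs limit 730 → met
8. condition 'performs piercings' holds; infection-control review 713 days ago vs limit 540 → not met
9. professional liability coverage $450,000 < $525,000 → not met
Not met: 2, 6, 8, 9

2, 6, 8, 9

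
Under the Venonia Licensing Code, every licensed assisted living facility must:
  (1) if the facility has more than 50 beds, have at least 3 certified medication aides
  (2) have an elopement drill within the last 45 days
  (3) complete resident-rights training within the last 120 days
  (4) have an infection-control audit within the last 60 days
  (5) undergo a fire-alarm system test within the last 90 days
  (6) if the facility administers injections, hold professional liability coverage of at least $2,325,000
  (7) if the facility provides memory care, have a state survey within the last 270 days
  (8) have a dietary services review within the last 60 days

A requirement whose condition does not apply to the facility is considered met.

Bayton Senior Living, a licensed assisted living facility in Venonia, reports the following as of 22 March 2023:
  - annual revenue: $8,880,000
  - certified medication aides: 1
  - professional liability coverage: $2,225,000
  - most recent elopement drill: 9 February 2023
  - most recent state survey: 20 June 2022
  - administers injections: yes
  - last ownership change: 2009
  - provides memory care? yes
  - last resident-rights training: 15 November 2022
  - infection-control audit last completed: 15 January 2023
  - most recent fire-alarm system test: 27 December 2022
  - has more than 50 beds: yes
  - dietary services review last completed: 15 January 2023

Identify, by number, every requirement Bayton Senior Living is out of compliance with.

1, 3, 4, 6, 7, 8

1. condition 'has more than 50 beds' holds; certified medication aides 1 < 3 → not met
2. elopement drill 41 days ago vs limit 45 → met
3. resident-rights training 127 days ago vs limit 120 → not met
4. infection-control audit 66 days ago vs limit 60 → not met
5. fire-alarm system test 85 days ago vs limit 90 → met
6. condition 'administers injections' holds; professional liability coverage $2,225,000 < $2,325,000 → not met
7. condition 'provides memory care' holds; state survey 275 days ago vs limit 270 → not met
8. dietary services review 66 days ago vs limit 60 → not met
Not met: 1, 3, 4, 6, 7, 8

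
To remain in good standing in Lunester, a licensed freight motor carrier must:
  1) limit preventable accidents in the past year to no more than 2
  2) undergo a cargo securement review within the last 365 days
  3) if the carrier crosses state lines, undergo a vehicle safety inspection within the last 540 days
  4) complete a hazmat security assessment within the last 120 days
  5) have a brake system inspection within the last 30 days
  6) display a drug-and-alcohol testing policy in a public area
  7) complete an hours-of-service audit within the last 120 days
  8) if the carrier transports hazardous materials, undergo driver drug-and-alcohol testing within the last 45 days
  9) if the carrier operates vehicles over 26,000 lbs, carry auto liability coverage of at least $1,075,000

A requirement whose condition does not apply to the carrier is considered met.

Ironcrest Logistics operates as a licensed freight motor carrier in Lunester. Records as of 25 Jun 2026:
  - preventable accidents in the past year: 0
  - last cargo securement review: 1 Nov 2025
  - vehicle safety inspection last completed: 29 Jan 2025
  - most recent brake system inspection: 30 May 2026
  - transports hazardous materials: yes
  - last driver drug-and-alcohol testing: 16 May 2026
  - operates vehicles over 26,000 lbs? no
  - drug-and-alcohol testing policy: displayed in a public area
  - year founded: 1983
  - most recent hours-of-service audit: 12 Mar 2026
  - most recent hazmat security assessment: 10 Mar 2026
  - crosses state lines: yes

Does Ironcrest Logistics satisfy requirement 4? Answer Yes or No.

4. hazmat security assessment 107 days ago vs limit 120 → met

Yes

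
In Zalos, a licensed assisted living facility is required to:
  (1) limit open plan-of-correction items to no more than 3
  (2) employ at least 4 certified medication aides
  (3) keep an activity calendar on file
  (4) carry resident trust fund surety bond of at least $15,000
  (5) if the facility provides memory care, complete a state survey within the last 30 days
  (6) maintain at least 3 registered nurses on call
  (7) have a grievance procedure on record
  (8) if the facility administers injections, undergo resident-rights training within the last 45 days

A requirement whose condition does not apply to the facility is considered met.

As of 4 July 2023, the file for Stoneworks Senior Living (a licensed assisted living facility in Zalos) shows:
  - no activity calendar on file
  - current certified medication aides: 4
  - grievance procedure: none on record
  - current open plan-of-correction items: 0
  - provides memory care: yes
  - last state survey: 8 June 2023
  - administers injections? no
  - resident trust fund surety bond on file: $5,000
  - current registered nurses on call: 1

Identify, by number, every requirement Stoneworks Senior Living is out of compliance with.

1. open plan-of-correction items 0 ≤ 3 → met
2. certified medication aides 4 ≥ 4 → met
3. activity calendar absent → not met
4. resident trust fund surety bond $5,000 < $15,000 → not met
5. condition 'provides memory care' holds; state survey 26 days ago vs limit 30 → met
6. registered nurses on call 1 < 3 → not met
7. grievance procedure absent → not met
8. condition 'administers injections' does not hold → requirement n/a → met
Not met: 3, 4, 6, 7

3, 4, 6, 7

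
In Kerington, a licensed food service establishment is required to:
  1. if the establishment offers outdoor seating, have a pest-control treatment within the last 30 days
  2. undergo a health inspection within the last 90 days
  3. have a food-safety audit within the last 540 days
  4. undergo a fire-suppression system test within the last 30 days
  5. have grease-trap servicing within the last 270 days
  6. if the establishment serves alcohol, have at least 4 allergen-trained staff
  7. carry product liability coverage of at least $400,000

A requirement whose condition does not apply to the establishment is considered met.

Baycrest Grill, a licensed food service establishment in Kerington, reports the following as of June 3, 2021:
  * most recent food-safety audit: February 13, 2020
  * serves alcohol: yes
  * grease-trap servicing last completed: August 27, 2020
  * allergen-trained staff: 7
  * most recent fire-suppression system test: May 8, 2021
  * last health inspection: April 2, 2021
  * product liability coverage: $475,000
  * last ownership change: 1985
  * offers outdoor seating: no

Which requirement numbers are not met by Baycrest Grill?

5

1. condition 'offers outdoor seating' does not hold → requirement n/a → met
2. health inspection 62 days ago vs limit 90 → met
3. food-safety audit 476 days ago vs limit 540 → met
4. fire-suppression system test 26 days ago vs limit 30 → met
5. grease-trap servicing 280 days ago vs limit 270 → not met
6. condition 'serves alcohol' holds; allergen-trained staff 7 ≥ 4 → met
7. product liability coverage $475,000 ≥ $400,000 → met
Not met: 5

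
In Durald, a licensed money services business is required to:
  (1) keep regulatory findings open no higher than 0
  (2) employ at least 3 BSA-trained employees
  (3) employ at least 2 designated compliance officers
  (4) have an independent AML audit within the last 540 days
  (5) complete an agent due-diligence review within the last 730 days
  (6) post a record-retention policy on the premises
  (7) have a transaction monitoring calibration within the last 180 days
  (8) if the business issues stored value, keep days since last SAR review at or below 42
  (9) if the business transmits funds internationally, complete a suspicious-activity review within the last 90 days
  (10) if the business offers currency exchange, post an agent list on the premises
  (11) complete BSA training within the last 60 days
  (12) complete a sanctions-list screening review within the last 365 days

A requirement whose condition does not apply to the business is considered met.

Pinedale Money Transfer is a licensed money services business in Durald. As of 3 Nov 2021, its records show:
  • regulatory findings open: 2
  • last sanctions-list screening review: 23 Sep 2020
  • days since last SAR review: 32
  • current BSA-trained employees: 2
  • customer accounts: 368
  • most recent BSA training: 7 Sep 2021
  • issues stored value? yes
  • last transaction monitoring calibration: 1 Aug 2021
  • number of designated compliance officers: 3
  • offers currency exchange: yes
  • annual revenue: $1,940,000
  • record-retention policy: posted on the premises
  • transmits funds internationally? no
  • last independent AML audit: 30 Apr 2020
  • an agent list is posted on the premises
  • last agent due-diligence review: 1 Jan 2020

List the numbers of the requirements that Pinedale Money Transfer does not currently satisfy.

1. regulatory findings open 2 > 0 → not met
2. BSA-trained employees 2 < 3 → not met
3. designated compliance officers 3 ≥ 2 → met
4. independent AML audit 552 days ago vs limit 540 → not met
5. agent due-diligence review 672 days ago vs limit 730 → met
6. record-retention policy present → met
7. transaction monitoring calibration 94 days ago vs limit 180 → met
8. condition 'issues stored value' holds; days since last SAR review 32 ≤ 42 → met
9. condition 'transmits funds internationally' does not hold → requirement n/a → met
10. condition 'offers currency exchange' holds; agent list present → met
11. BSA training 57 days ago vs limit 60 → met
12. sanctions-list screening review 406 days ago vs limit 365 → not met
Not met: 1, 2, 4, 12

1, 2, 4, 12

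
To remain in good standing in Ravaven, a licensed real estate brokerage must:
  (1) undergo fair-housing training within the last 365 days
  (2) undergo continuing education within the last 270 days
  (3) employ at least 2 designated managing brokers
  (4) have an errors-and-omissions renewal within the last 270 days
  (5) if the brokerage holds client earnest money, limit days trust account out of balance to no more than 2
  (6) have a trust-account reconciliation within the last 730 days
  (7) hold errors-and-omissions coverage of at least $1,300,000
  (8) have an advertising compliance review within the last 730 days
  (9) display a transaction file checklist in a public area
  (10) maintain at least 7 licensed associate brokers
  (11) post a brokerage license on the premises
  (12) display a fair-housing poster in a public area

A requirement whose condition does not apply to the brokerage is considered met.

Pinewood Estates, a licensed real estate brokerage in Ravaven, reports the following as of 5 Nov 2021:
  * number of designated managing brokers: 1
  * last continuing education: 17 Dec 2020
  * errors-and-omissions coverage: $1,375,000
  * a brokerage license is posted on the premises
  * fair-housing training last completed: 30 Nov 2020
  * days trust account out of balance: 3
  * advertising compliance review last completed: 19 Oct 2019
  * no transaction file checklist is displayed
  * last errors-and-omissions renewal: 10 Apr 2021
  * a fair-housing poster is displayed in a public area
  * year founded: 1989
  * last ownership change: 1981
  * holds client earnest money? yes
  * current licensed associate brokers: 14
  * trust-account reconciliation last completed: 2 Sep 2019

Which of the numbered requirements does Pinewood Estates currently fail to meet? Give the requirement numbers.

1. fair-housing training 340 days ago vs limit 365 → met
2. continuing education 323 days ago vs limit 270 → not met
3. designated managing brokers 1 < 2 → not met
4. errors-and-omissions renewal 209 days ago vs limit 270 → met
5. condition 'holds client earnest money' holds; days trust account out of balance 3 > 2 → not met
6. trust-account reconciliation 795 days ago vs limit 730 → not met
7. errors-and-omissions coverage $1,375,000 ≥ $1,300,000 → met
8. advertising compliance review 748 days ago vs limit 730 → not met
9. transaction file checklist absent → not met
10. licensed associate brokers 14 ≥ 7 → met
11. brokerage license present → met
12. fair-housing poster present → met
Not met: 2, 3, 5, 6, 8, 9

2, 3, 5, 6, 8, 9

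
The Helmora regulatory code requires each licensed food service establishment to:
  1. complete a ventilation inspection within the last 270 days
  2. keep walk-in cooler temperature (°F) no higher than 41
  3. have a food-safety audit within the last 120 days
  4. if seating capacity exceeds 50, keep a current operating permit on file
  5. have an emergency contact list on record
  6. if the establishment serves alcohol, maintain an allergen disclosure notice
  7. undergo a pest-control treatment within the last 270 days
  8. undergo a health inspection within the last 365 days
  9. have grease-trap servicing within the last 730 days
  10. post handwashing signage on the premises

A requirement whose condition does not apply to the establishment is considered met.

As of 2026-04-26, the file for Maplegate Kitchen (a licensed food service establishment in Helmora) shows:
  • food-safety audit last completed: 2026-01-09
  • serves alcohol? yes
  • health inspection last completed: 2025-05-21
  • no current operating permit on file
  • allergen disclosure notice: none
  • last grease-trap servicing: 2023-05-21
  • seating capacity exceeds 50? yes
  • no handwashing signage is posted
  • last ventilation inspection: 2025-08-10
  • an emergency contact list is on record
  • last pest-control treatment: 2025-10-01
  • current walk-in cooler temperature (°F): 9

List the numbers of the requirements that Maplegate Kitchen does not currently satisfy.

1. ventilation inspection 259 days ago vs limit 270 → met
2. walk-in cooler temperature (°F) 9 ≤ 41 → met
3. food-safety audit 107 days ago vs limit 120 → met
4. condition 'seating capacity exceeds 50' holds; current operating permit absent → not met
5. emergency contact list present → met
6. condition 'serves alcohol' holds; allergen disclosure notice absent → not met
7. pest-control treatment 207 days ago vs limit 270 → met
8. health inspection 340 days ago vs limit 365 → met
9. grease-trap servicing 1071 days ago vs limit 730 → not met
10. handwashing signage absent → not met
Not met: 4, 6, 9, 10

4, 6, 9, 10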